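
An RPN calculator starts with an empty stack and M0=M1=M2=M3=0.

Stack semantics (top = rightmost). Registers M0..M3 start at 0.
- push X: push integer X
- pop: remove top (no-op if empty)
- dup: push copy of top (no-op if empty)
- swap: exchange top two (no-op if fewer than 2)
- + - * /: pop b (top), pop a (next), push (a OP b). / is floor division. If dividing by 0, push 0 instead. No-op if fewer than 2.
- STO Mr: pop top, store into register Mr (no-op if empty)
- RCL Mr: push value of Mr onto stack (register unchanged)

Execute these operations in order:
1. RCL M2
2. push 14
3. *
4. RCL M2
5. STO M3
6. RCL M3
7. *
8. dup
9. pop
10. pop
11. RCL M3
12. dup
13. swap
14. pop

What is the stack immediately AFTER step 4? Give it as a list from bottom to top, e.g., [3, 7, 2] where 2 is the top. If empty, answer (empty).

After op 1 (RCL M2): stack=[0] mem=[0,0,0,0]
After op 2 (push 14): stack=[0,14] mem=[0,0,0,0]
After op 3 (*): stack=[0] mem=[0,0,0,0]
After op 4 (RCL M2): stack=[0,0] mem=[0,0,0,0]

[0, 0]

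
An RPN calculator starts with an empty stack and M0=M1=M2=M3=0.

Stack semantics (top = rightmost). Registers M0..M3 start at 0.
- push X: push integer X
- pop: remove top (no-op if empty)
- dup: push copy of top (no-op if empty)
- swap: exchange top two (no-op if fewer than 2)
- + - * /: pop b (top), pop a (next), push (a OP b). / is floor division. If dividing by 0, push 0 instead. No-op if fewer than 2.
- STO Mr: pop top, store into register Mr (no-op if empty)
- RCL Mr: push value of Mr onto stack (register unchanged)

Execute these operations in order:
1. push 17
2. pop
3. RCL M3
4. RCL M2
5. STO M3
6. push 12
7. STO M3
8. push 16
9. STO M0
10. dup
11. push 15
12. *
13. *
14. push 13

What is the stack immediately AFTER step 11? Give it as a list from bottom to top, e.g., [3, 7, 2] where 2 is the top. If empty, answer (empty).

After op 1 (push 17): stack=[17] mem=[0,0,0,0]
After op 2 (pop): stack=[empty] mem=[0,0,0,0]
After op 3 (RCL M3): stack=[0] mem=[0,0,0,0]
After op 4 (RCL M2): stack=[0,0] mem=[0,0,0,0]
After op 5 (STO M3): stack=[0] mem=[0,0,0,0]
After op 6 (push 12): stack=[0,12] mem=[0,0,0,0]
After op 7 (STO M3): stack=[0] mem=[0,0,0,12]
After op 8 (push 16): stack=[0,16] mem=[0,0,0,12]
After op 9 (STO M0): stack=[0] mem=[16,0,0,12]
After op 10 (dup): stack=[0,0] mem=[16,0,0,12]
After op 11 (push 15): stack=[0,0,15] mem=[16,0,0,12]

[0, 0, 15]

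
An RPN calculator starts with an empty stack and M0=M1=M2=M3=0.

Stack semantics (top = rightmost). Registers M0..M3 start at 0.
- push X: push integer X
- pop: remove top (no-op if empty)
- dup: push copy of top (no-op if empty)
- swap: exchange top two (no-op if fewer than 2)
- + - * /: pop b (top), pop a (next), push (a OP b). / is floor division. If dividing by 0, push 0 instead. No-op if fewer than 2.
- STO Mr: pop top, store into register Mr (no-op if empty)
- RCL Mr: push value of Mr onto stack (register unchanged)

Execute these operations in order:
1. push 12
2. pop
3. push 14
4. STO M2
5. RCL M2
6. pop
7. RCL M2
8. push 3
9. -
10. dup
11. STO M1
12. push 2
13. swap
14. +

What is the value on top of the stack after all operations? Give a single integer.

Answer: 13

Derivation:
After op 1 (push 12): stack=[12] mem=[0,0,0,0]
After op 2 (pop): stack=[empty] mem=[0,0,0,0]
After op 3 (push 14): stack=[14] mem=[0,0,0,0]
After op 4 (STO M2): stack=[empty] mem=[0,0,14,0]
After op 5 (RCL M2): stack=[14] mem=[0,0,14,0]
After op 6 (pop): stack=[empty] mem=[0,0,14,0]
After op 7 (RCL M2): stack=[14] mem=[0,0,14,0]
After op 8 (push 3): stack=[14,3] mem=[0,0,14,0]
After op 9 (-): stack=[11] mem=[0,0,14,0]
After op 10 (dup): stack=[11,11] mem=[0,0,14,0]
After op 11 (STO M1): stack=[11] mem=[0,11,14,0]
After op 12 (push 2): stack=[11,2] mem=[0,11,14,0]
After op 13 (swap): stack=[2,11] mem=[0,11,14,0]
After op 14 (+): stack=[13] mem=[0,11,14,0]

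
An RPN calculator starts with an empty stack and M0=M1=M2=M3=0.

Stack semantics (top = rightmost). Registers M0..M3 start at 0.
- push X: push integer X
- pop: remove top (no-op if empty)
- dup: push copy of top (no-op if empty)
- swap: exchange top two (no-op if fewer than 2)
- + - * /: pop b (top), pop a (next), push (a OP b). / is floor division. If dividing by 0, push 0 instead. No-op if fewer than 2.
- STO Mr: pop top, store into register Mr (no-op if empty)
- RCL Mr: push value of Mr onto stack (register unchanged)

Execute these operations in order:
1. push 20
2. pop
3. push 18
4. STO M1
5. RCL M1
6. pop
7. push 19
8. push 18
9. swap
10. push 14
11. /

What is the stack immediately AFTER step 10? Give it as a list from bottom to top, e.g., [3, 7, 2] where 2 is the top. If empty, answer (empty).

After op 1 (push 20): stack=[20] mem=[0,0,0,0]
After op 2 (pop): stack=[empty] mem=[0,0,0,0]
After op 3 (push 18): stack=[18] mem=[0,0,0,0]
After op 4 (STO M1): stack=[empty] mem=[0,18,0,0]
After op 5 (RCL M1): stack=[18] mem=[0,18,0,0]
After op 6 (pop): stack=[empty] mem=[0,18,0,0]
After op 7 (push 19): stack=[19] mem=[0,18,0,0]
After op 8 (push 18): stack=[19,18] mem=[0,18,0,0]
After op 9 (swap): stack=[18,19] mem=[0,18,0,0]
After op 10 (push 14): stack=[18,19,14] mem=[0,18,0,0]

[18, 19, 14]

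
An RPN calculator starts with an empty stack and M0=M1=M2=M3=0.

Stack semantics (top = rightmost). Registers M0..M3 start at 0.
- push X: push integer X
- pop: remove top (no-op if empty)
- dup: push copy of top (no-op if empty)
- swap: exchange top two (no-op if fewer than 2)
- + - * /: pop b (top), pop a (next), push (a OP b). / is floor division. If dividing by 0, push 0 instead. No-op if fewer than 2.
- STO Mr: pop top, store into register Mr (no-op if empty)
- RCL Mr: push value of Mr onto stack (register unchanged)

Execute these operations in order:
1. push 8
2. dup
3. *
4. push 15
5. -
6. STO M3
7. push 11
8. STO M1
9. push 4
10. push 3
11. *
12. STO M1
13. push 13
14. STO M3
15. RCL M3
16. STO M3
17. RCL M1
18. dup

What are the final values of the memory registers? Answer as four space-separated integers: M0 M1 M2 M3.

Answer: 0 12 0 13

Derivation:
After op 1 (push 8): stack=[8] mem=[0,0,0,0]
After op 2 (dup): stack=[8,8] mem=[0,0,0,0]
After op 3 (*): stack=[64] mem=[0,0,0,0]
After op 4 (push 15): stack=[64,15] mem=[0,0,0,0]
After op 5 (-): stack=[49] mem=[0,0,0,0]
After op 6 (STO M3): stack=[empty] mem=[0,0,0,49]
After op 7 (push 11): stack=[11] mem=[0,0,0,49]
After op 8 (STO M1): stack=[empty] mem=[0,11,0,49]
After op 9 (push 4): stack=[4] mem=[0,11,0,49]
After op 10 (push 3): stack=[4,3] mem=[0,11,0,49]
After op 11 (*): stack=[12] mem=[0,11,0,49]
After op 12 (STO M1): stack=[empty] mem=[0,12,0,49]
After op 13 (push 13): stack=[13] mem=[0,12,0,49]
After op 14 (STO M3): stack=[empty] mem=[0,12,0,13]
After op 15 (RCL M3): stack=[13] mem=[0,12,0,13]
After op 16 (STO M3): stack=[empty] mem=[0,12,0,13]
After op 17 (RCL M1): stack=[12] mem=[0,12,0,13]
After op 18 (dup): stack=[12,12] mem=[0,12,0,13]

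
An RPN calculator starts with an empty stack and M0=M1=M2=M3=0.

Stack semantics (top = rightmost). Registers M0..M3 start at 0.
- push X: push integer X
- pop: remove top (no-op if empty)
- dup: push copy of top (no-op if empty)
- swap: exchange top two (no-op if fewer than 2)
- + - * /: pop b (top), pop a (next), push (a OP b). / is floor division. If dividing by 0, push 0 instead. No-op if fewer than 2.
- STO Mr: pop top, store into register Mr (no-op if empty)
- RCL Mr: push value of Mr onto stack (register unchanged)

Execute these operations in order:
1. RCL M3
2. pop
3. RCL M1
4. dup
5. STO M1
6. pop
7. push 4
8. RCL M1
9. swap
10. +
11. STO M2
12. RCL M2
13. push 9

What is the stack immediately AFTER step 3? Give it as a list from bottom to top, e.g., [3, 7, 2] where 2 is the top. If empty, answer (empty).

After op 1 (RCL M3): stack=[0] mem=[0,0,0,0]
After op 2 (pop): stack=[empty] mem=[0,0,0,0]
After op 3 (RCL M1): stack=[0] mem=[0,0,0,0]

[0]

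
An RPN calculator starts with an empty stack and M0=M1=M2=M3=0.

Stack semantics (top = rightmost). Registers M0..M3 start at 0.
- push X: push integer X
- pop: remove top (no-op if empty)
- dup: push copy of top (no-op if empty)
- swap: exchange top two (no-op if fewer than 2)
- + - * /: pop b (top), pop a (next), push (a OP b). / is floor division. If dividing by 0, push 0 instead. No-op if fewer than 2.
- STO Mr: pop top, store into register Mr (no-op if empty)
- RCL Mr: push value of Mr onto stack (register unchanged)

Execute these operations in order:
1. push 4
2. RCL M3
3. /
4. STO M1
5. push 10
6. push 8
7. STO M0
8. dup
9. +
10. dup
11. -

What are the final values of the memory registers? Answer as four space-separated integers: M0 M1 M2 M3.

After op 1 (push 4): stack=[4] mem=[0,0,0,0]
After op 2 (RCL M3): stack=[4,0] mem=[0,0,0,0]
After op 3 (/): stack=[0] mem=[0,0,0,0]
After op 4 (STO M1): stack=[empty] mem=[0,0,0,0]
After op 5 (push 10): stack=[10] mem=[0,0,0,0]
After op 6 (push 8): stack=[10,8] mem=[0,0,0,0]
After op 7 (STO M0): stack=[10] mem=[8,0,0,0]
After op 8 (dup): stack=[10,10] mem=[8,0,0,0]
After op 9 (+): stack=[20] mem=[8,0,0,0]
After op 10 (dup): stack=[20,20] mem=[8,0,0,0]
After op 11 (-): stack=[0] mem=[8,0,0,0]

Answer: 8 0 0 0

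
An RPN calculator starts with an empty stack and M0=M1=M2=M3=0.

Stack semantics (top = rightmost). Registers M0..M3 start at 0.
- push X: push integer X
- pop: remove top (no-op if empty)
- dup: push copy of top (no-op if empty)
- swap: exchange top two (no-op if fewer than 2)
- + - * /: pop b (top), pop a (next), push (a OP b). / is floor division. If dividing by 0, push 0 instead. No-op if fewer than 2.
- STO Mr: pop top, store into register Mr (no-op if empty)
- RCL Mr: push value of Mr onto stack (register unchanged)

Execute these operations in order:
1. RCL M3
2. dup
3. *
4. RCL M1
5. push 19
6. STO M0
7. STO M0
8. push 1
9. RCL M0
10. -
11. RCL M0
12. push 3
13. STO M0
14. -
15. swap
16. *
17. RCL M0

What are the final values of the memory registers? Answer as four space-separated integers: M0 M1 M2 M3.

After op 1 (RCL M3): stack=[0] mem=[0,0,0,0]
After op 2 (dup): stack=[0,0] mem=[0,0,0,0]
After op 3 (*): stack=[0] mem=[0,0,0,0]
After op 4 (RCL M1): stack=[0,0] mem=[0,0,0,0]
After op 5 (push 19): stack=[0,0,19] mem=[0,0,0,0]
After op 6 (STO M0): stack=[0,0] mem=[19,0,0,0]
After op 7 (STO M0): stack=[0] mem=[0,0,0,0]
After op 8 (push 1): stack=[0,1] mem=[0,0,0,0]
After op 9 (RCL M0): stack=[0,1,0] mem=[0,0,0,0]
After op 10 (-): stack=[0,1] mem=[0,0,0,0]
After op 11 (RCL M0): stack=[0,1,0] mem=[0,0,0,0]
After op 12 (push 3): stack=[0,1,0,3] mem=[0,0,0,0]
After op 13 (STO M0): stack=[0,1,0] mem=[3,0,0,0]
After op 14 (-): stack=[0,1] mem=[3,0,0,0]
After op 15 (swap): stack=[1,0] mem=[3,0,0,0]
After op 16 (*): stack=[0] mem=[3,0,0,0]
After op 17 (RCL M0): stack=[0,3] mem=[3,0,0,0]

Answer: 3 0 0 0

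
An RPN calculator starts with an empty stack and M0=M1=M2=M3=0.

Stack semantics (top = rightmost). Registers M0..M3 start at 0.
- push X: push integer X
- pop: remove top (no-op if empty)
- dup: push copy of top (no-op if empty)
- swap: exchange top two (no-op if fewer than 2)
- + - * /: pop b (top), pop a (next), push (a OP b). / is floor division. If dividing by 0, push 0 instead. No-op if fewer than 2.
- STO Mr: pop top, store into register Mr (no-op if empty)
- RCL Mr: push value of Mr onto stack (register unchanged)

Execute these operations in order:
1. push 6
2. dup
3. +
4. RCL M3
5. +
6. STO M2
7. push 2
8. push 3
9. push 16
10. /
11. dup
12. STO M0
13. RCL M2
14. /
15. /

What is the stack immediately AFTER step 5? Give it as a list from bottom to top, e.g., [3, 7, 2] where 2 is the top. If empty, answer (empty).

After op 1 (push 6): stack=[6] mem=[0,0,0,0]
After op 2 (dup): stack=[6,6] mem=[0,0,0,0]
After op 3 (+): stack=[12] mem=[0,0,0,0]
After op 4 (RCL M3): stack=[12,0] mem=[0,0,0,0]
After op 5 (+): stack=[12] mem=[0,0,0,0]

[12]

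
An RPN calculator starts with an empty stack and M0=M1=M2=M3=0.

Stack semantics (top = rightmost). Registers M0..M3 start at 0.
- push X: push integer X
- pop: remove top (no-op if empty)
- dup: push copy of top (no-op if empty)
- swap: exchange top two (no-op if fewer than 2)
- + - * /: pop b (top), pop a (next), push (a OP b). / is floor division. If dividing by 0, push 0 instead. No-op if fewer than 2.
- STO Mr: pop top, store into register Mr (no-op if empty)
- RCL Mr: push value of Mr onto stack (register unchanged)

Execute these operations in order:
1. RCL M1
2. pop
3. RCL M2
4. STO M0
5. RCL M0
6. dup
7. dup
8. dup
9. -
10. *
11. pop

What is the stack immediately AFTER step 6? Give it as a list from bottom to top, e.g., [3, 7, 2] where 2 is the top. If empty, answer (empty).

After op 1 (RCL M1): stack=[0] mem=[0,0,0,0]
After op 2 (pop): stack=[empty] mem=[0,0,0,0]
After op 3 (RCL M2): stack=[0] mem=[0,0,0,0]
After op 4 (STO M0): stack=[empty] mem=[0,0,0,0]
After op 5 (RCL M0): stack=[0] mem=[0,0,0,0]
After op 6 (dup): stack=[0,0] mem=[0,0,0,0]

[0, 0]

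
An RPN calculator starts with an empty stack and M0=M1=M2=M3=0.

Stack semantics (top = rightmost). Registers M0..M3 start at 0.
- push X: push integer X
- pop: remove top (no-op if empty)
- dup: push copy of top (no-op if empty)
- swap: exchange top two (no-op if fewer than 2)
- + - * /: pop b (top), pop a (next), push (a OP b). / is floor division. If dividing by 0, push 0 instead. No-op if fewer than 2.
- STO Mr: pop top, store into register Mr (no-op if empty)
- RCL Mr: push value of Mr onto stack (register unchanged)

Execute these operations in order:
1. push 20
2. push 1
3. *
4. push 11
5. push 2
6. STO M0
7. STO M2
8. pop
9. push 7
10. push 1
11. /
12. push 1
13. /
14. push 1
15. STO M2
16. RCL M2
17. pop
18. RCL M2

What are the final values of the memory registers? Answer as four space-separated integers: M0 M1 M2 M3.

Answer: 2 0 1 0

Derivation:
After op 1 (push 20): stack=[20] mem=[0,0,0,0]
After op 2 (push 1): stack=[20,1] mem=[0,0,0,0]
After op 3 (*): stack=[20] mem=[0,0,0,0]
After op 4 (push 11): stack=[20,11] mem=[0,0,0,0]
After op 5 (push 2): stack=[20,11,2] mem=[0,0,0,0]
After op 6 (STO M0): stack=[20,11] mem=[2,0,0,0]
After op 7 (STO M2): stack=[20] mem=[2,0,11,0]
After op 8 (pop): stack=[empty] mem=[2,0,11,0]
After op 9 (push 7): stack=[7] mem=[2,0,11,0]
After op 10 (push 1): stack=[7,1] mem=[2,0,11,0]
After op 11 (/): stack=[7] mem=[2,0,11,0]
After op 12 (push 1): stack=[7,1] mem=[2,0,11,0]
After op 13 (/): stack=[7] mem=[2,0,11,0]
After op 14 (push 1): stack=[7,1] mem=[2,0,11,0]
After op 15 (STO M2): stack=[7] mem=[2,0,1,0]
After op 16 (RCL M2): stack=[7,1] mem=[2,0,1,0]
After op 17 (pop): stack=[7] mem=[2,0,1,0]
After op 18 (RCL M2): stack=[7,1] mem=[2,0,1,0]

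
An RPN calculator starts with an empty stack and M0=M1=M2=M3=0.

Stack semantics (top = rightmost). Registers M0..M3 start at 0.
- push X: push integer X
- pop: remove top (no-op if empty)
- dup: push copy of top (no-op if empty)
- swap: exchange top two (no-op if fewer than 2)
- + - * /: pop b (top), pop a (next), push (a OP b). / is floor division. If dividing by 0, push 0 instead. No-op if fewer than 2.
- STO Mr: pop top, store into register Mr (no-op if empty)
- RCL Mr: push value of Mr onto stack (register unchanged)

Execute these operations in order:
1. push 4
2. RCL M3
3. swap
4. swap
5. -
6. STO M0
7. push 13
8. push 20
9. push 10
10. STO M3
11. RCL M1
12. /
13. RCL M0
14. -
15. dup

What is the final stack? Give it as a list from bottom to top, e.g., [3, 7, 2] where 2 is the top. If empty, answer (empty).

Answer: [13, -4, -4]

Derivation:
After op 1 (push 4): stack=[4] mem=[0,0,0,0]
After op 2 (RCL M3): stack=[4,0] mem=[0,0,0,0]
After op 3 (swap): stack=[0,4] mem=[0,0,0,0]
After op 4 (swap): stack=[4,0] mem=[0,0,0,0]
After op 5 (-): stack=[4] mem=[0,0,0,0]
After op 6 (STO M0): stack=[empty] mem=[4,0,0,0]
After op 7 (push 13): stack=[13] mem=[4,0,0,0]
After op 8 (push 20): stack=[13,20] mem=[4,0,0,0]
After op 9 (push 10): stack=[13,20,10] mem=[4,0,0,0]
After op 10 (STO M3): stack=[13,20] mem=[4,0,0,10]
After op 11 (RCL M1): stack=[13,20,0] mem=[4,0,0,10]
After op 12 (/): stack=[13,0] mem=[4,0,0,10]
After op 13 (RCL M0): stack=[13,0,4] mem=[4,0,0,10]
After op 14 (-): stack=[13,-4] mem=[4,0,0,10]
After op 15 (dup): stack=[13,-4,-4] mem=[4,0,0,10]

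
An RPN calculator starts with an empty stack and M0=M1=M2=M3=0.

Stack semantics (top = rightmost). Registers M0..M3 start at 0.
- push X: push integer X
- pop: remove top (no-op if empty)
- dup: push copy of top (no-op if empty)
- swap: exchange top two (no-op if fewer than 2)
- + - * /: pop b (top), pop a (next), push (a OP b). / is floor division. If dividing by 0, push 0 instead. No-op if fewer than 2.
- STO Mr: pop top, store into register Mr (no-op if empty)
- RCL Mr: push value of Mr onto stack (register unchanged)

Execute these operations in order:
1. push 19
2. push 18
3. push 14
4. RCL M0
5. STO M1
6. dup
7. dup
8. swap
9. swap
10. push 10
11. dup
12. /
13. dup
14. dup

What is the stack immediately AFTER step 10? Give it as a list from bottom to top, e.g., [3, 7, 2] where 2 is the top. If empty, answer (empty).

After op 1 (push 19): stack=[19] mem=[0,0,0,0]
After op 2 (push 18): stack=[19,18] mem=[0,0,0,0]
After op 3 (push 14): stack=[19,18,14] mem=[0,0,0,0]
After op 4 (RCL M0): stack=[19,18,14,0] mem=[0,0,0,0]
After op 5 (STO M1): stack=[19,18,14] mem=[0,0,0,0]
After op 6 (dup): stack=[19,18,14,14] mem=[0,0,0,0]
After op 7 (dup): stack=[19,18,14,14,14] mem=[0,0,0,0]
After op 8 (swap): stack=[19,18,14,14,14] mem=[0,0,0,0]
After op 9 (swap): stack=[19,18,14,14,14] mem=[0,0,0,0]
After op 10 (push 10): stack=[19,18,14,14,14,10] mem=[0,0,0,0]

[19, 18, 14, 14, 14, 10]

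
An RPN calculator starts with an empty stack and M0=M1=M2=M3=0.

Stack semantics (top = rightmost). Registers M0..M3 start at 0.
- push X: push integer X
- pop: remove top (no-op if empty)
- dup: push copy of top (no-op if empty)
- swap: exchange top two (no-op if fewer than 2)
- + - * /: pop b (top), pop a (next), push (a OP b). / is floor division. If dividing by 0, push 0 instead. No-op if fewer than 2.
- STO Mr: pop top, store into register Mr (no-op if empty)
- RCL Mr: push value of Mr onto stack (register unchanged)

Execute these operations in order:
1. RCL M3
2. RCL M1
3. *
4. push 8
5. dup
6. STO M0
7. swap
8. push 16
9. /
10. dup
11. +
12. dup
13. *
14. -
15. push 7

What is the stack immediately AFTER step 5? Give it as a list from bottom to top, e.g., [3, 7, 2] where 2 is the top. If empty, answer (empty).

After op 1 (RCL M3): stack=[0] mem=[0,0,0,0]
After op 2 (RCL M1): stack=[0,0] mem=[0,0,0,0]
After op 3 (*): stack=[0] mem=[0,0,0,0]
After op 4 (push 8): stack=[0,8] mem=[0,0,0,0]
After op 5 (dup): stack=[0,8,8] mem=[0,0,0,0]

[0, 8, 8]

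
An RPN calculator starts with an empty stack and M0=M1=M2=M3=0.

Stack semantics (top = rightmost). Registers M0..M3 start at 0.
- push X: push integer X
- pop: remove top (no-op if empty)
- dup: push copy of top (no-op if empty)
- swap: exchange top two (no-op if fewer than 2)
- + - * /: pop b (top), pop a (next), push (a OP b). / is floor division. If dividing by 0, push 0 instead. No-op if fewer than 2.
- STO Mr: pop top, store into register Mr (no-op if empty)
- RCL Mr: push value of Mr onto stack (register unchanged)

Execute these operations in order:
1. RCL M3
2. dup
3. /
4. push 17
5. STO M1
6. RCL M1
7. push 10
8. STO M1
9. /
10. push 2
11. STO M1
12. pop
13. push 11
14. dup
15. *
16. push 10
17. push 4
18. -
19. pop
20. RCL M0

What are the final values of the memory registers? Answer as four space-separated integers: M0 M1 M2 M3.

Answer: 0 2 0 0

Derivation:
After op 1 (RCL M3): stack=[0] mem=[0,0,0,0]
After op 2 (dup): stack=[0,0] mem=[0,0,0,0]
After op 3 (/): stack=[0] mem=[0,0,0,0]
After op 4 (push 17): stack=[0,17] mem=[0,0,0,0]
After op 5 (STO M1): stack=[0] mem=[0,17,0,0]
After op 6 (RCL M1): stack=[0,17] mem=[0,17,0,0]
After op 7 (push 10): stack=[0,17,10] mem=[0,17,0,0]
After op 8 (STO M1): stack=[0,17] mem=[0,10,0,0]
After op 9 (/): stack=[0] mem=[0,10,0,0]
After op 10 (push 2): stack=[0,2] mem=[0,10,0,0]
After op 11 (STO M1): stack=[0] mem=[0,2,0,0]
After op 12 (pop): stack=[empty] mem=[0,2,0,0]
After op 13 (push 11): stack=[11] mem=[0,2,0,0]
After op 14 (dup): stack=[11,11] mem=[0,2,0,0]
After op 15 (*): stack=[121] mem=[0,2,0,0]
After op 16 (push 10): stack=[121,10] mem=[0,2,0,0]
After op 17 (push 4): stack=[121,10,4] mem=[0,2,0,0]
After op 18 (-): stack=[121,6] mem=[0,2,0,0]
After op 19 (pop): stack=[121] mem=[0,2,0,0]
After op 20 (RCL M0): stack=[121,0] mem=[0,2,0,0]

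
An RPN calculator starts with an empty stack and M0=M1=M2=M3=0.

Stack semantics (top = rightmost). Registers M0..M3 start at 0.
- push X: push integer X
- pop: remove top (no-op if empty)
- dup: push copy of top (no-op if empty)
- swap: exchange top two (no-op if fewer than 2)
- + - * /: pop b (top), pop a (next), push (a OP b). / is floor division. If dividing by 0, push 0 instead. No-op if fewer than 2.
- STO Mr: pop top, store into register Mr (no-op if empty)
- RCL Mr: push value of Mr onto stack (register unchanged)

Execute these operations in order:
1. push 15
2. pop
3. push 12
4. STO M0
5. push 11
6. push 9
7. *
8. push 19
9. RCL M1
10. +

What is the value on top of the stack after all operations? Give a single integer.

Answer: 19

Derivation:
After op 1 (push 15): stack=[15] mem=[0,0,0,0]
After op 2 (pop): stack=[empty] mem=[0,0,0,0]
After op 3 (push 12): stack=[12] mem=[0,0,0,0]
After op 4 (STO M0): stack=[empty] mem=[12,0,0,0]
After op 5 (push 11): stack=[11] mem=[12,0,0,0]
After op 6 (push 9): stack=[11,9] mem=[12,0,0,0]
After op 7 (*): stack=[99] mem=[12,0,0,0]
After op 8 (push 19): stack=[99,19] mem=[12,0,0,0]
After op 9 (RCL M1): stack=[99,19,0] mem=[12,0,0,0]
After op 10 (+): stack=[99,19] mem=[12,0,0,0]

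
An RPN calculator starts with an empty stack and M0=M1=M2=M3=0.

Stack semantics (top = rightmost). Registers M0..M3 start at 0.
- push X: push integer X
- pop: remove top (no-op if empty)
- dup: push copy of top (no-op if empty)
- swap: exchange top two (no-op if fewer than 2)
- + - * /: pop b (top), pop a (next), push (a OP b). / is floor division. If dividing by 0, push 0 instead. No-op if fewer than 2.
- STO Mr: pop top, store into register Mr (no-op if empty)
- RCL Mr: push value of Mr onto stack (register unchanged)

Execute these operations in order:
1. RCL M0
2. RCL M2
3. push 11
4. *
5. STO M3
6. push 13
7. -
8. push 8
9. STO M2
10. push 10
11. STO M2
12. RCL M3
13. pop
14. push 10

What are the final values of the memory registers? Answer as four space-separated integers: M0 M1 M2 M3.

After op 1 (RCL M0): stack=[0] mem=[0,0,0,0]
After op 2 (RCL M2): stack=[0,0] mem=[0,0,0,0]
After op 3 (push 11): stack=[0,0,11] mem=[0,0,0,0]
After op 4 (*): stack=[0,0] mem=[0,0,0,0]
After op 5 (STO M3): stack=[0] mem=[0,0,0,0]
After op 6 (push 13): stack=[0,13] mem=[0,0,0,0]
After op 7 (-): stack=[-13] mem=[0,0,0,0]
After op 8 (push 8): stack=[-13,8] mem=[0,0,0,0]
After op 9 (STO M2): stack=[-13] mem=[0,0,8,0]
After op 10 (push 10): stack=[-13,10] mem=[0,0,8,0]
After op 11 (STO M2): stack=[-13] mem=[0,0,10,0]
After op 12 (RCL M3): stack=[-13,0] mem=[0,0,10,0]
After op 13 (pop): stack=[-13] mem=[0,0,10,0]
After op 14 (push 10): stack=[-13,10] mem=[0,0,10,0]

Answer: 0 0 10 0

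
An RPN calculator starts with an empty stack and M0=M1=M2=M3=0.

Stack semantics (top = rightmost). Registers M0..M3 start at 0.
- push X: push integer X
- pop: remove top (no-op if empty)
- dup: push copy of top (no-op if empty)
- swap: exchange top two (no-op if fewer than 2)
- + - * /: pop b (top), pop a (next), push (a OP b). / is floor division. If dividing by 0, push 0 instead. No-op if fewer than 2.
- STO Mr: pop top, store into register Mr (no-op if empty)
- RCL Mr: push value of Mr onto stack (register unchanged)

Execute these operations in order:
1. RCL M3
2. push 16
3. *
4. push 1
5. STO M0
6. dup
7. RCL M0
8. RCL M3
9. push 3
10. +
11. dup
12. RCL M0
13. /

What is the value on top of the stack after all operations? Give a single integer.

Answer: 3

Derivation:
After op 1 (RCL M3): stack=[0] mem=[0,0,0,0]
After op 2 (push 16): stack=[0,16] mem=[0,0,0,0]
After op 3 (*): stack=[0] mem=[0,0,0,0]
After op 4 (push 1): stack=[0,1] mem=[0,0,0,0]
After op 5 (STO M0): stack=[0] mem=[1,0,0,0]
After op 6 (dup): stack=[0,0] mem=[1,0,0,0]
After op 7 (RCL M0): stack=[0,0,1] mem=[1,0,0,0]
After op 8 (RCL M3): stack=[0,0,1,0] mem=[1,0,0,0]
After op 9 (push 3): stack=[0,0,1,0,3] mem=[1,0,0,0]
After op 10 (+): stack=[0,0,1,3] mem=[1,0,0,0]
After op 11 (dup): stack=[0,0,1,3,3] mem=[1,0,0,0]
After op 12 (RCL M0): stack=[0,0,1,3,3,1] mem=[1,0,0,0]
After op 13 (/): stack=[0,0,1,3,3] mem=[1,0,0,0]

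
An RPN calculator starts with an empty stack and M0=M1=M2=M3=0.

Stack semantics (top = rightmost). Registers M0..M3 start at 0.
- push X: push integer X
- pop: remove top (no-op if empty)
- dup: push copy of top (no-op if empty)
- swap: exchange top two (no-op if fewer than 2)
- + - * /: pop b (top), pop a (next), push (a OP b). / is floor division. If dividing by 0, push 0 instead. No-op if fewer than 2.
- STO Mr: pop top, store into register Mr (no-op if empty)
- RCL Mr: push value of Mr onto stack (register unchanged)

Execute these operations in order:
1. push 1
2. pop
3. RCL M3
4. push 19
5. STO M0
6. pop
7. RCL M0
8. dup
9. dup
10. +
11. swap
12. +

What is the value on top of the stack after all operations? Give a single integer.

Answer: 57

Derivation:
After op 1 (push 1): stack=[1] mem=[0,0,0,0]
After op 2 (pop): stack=[empty] mem=[0,0,0,0]
After op 3 (RCL M3): stack=[0] mem=[0,0,0,0]
After op 4 (push 19): stack=[0,19] mem=[0,0,0,0]
After op 5 (STO M0): stack=[0] mem=[19,0,0,0]
After op 6 (pop): stack=[empty] mem=[19,0,0,0]
After op 7 (RCL M0): stack=[19] mem=[19,0,0,0]
After op 8 (dup): stack=[19,19] mem=[19,0,0,0]
After op 9 (dup): stack=[19,19,19] mem=[19,0,0,0]
After op 10 (+): stack=[19,38] mem=[19,0,0,0]
After op 11 (swap): stack=[38,19] mem=[19,0,0,0]
After op 12 (+): stack=[57] mem=[19,0,0,0]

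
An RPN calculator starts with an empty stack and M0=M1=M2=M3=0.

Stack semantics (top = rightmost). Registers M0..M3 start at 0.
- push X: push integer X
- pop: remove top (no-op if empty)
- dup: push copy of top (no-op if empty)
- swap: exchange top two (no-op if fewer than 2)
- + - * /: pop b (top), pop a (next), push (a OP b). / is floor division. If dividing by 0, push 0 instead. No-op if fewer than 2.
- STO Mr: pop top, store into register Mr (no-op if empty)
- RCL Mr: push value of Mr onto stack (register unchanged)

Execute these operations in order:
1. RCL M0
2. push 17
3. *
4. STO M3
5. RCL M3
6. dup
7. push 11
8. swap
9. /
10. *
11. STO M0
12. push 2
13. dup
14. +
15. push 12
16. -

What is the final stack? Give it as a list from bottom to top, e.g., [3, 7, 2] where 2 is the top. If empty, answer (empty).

Answer: [-8]

Derivation:
After op 1 (RCL M0): stack=[0] mem=[0,0,0,0]
After op 2 (push 17): stack=[0,17] mem=[0,0,0,0]
After op 3 (*): stack=[0] mem=[0,0,0,0]
After op 4 (STO M3): stack=[empty] mem=[0,0,0,0]
After op 5 (RCL M3): stack=[0] mem=[0,0,0,0]
After op 6 (dup): stack=[0,0] mem=[0,0,0,0]
After op 7 (push 11): stack=[0,0,11] mem=[0,0,0,0]
After op 8 (swap): stack=[0,11,0] mem=[0,0,0,0]
After op 9 (/): stack=[0,0] mem=[0,0,0,0]
After op 10 (*): stack=[0] mem=[0,0,0,0]
After op 11 (STO M0): stack=[empty] mem=[0,0,0,0]
After op 12 (push 2): stack=[2] mem=[0,0,0,0]
After op 13 (dup): stack=[2,2] mem=[0,0,0,0]
After op 14 (+): stack=[4] mem=[0,0,0,0]
After op 15 (push 12): stack=[4,12] mem=[0,0,0,0]
After op 16 (-): stack=[-8] mem=[0,0,0,0]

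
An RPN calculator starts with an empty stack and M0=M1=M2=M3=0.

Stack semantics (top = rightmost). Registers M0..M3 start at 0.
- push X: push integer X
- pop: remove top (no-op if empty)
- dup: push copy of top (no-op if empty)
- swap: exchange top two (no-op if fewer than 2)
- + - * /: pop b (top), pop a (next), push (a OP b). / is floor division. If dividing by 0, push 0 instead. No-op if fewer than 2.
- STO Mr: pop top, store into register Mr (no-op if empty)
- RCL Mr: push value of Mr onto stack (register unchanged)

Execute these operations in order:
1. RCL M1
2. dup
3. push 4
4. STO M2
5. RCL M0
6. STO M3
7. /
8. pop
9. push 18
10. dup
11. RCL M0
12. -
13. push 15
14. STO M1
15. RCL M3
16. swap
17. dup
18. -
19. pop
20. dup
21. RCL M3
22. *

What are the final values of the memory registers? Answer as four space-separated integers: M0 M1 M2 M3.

Answer: 0 15 4 0

Derivation:
After op 1 (RCL M1): stack=[0] mem=[0,0,0,0]
After op 2 (dup): stack=[0,0] mem=[0,0,0,0]
After op 3 (push 4): stack=[0,0,4] mem=[0,0,0,0]
After op 4 (STO M2): stack=[0,0] mem=[0,0,4,0]
After op 5 (RCL M0): stack=[0,0,0] mem=[0,0,4,0]
After op 6 (STO M3): stack=[0,0] mem=[0,0,4,0]
After op 7 (/): stack=[0] mem=[0,0,4,0]
After op 8 (pop): stack=[empty] mem=[0,0,4,0]
After op 9 (push 18): stack=[18] mem=[0,0,4,0]
After op 10 (dup): stack=[18,18] mem=[0,0,4,0]
After op 11 (RCL M0): stack=[18,18,0] mem=[0,0,4,0]
After op 12 (-): stack=[18,18] mem=[0,0,4,0]
After op 13 (push 15): stack=[18,18,15] mem=[0,0,4,0]
After op 14 (STO M1): stack=[18,18] mem=[0,15,4,0]
After op 15 (RCL M3): stack=[18,18,0] mem=[0,15,4,0]
After op 16 (swap): stack=[18,0,18] mem=[0,15,4,0]
After op 17 (dup): stack=[18,0,18,18] mem=[0,15,4,0]
After op 18 (-): stack=[18,0,0] mem=[0,15,4,0]
After op 19 (pop): stack=[18,0] mem=[0,15,4,0]
After op 20 (dup): stack=[18,0,0] mem=[0,15,4,0]
After op 21 (RCL M3): stack=[18,0,0,0] mem=[0,15,4,0]
After op 22 (*): stack=[18,0,0] mem=[0,15,4,0]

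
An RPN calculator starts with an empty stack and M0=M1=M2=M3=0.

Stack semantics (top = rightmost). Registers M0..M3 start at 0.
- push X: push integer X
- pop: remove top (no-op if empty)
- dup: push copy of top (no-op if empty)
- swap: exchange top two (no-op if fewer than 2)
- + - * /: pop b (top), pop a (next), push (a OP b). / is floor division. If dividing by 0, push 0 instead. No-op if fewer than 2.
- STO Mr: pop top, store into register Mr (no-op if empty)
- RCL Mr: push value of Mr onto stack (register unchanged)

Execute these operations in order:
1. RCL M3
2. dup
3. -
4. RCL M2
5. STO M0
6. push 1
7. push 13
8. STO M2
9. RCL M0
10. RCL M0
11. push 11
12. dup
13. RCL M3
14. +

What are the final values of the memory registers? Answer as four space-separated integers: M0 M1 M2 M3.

After op 1 (RCL M3): stack=[0] mem=[0,0,0,0]
After op 2 (dup): stack=[0,0] mem=[0,0,0,0]
After op 3 (-): stack=[0] mem=[0,0,0,0]
After op 4 (RCL M2): stack=[0,0] mem=[0,0,0,0]
After op 5 (STO M0): stack=[0] mem=[0,0,0,0]
After op 6 (push 1): stack=[0,1] mem=[0,0,0,0]
After op 7 (push 13): stack=[0,1,13] mem=[0,0,0,0]
After op 8 (STO M2): stack=[0,1] mem=[0,0,13,0]
After op 9 (RCL M0): stack=[0,1,0] mem=[0,0,13,0]
After op 10 (RCL M0): stack=[0,1,0,0] mem=[0,0,13,0]
After op 11 (push 11): stack=[0,1,0,0,11] mem=[0,0,13,0]
After op 12 (dup): stack=[0,1,0,0,11,11] mem=[0,0,13,0]
After op 13 (RCL M3): stack=[0,1,0,0,11,11,0] mem=[0,0,13,0]
After op 14 (+): stack=[0,1,0,0,11,11] mem=[0,0,13,0]

Answer: 0 0 13 0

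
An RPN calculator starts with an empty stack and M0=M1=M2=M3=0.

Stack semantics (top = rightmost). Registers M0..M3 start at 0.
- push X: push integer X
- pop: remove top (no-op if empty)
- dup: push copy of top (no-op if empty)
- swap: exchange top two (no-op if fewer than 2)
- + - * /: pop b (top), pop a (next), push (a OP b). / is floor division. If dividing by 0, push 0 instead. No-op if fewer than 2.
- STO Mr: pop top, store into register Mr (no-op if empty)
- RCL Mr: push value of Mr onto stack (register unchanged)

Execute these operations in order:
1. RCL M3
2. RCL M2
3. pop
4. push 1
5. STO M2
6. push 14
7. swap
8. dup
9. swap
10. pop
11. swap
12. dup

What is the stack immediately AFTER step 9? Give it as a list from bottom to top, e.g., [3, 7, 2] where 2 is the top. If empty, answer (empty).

After op 1 (RCL M3): stack=[0] mem=[0,0,0,0]
After op 2 (RCL M2): stack=[0,0] mem=[0,0,0,0]
After op 3 (pop): stack=[0] mem=[0,0,0,0]
After op 4 (push 1): stack=[0,1] mem=[0,0,0,0]
After op 5 (STO M2): stack=[0] mem=[0,0,1,0]
After op 6 (push 14): stack=[0,14] mem=[0,0,1,0]
After op 7 (swap): stack=[14,0] mem=[0,0,1,0]
After op 8 (dup): stack=[14,0,0] mem=[0,0,1,0]
After op 9 (swap): stack=[14,0,0] mem=[0,0,1,0]

[14, 0, 0]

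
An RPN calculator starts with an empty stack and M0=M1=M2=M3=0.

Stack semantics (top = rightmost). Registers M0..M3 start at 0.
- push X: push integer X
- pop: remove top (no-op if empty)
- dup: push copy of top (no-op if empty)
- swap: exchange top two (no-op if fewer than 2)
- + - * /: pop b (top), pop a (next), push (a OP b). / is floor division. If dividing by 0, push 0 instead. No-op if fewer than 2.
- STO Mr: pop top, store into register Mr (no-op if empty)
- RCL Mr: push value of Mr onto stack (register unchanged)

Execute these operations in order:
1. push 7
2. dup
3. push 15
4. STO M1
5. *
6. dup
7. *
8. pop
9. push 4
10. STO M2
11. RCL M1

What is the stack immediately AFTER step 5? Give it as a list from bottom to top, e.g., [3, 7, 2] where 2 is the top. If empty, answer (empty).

After op 1 (push 7): stack=[7] mem=[0,0,0,0]
After op 2 (dup): stack=[7,7] mem=[0,0,0,0]
After op 3 (push 15): stack=[7,7,15] mem=[0,0,0,0]
After op 4 (STO M1): stack=[7,7] mem=[0,15,0,0]
After op 5 (*): stack=[49] mem=[0,15,0,0]

[49]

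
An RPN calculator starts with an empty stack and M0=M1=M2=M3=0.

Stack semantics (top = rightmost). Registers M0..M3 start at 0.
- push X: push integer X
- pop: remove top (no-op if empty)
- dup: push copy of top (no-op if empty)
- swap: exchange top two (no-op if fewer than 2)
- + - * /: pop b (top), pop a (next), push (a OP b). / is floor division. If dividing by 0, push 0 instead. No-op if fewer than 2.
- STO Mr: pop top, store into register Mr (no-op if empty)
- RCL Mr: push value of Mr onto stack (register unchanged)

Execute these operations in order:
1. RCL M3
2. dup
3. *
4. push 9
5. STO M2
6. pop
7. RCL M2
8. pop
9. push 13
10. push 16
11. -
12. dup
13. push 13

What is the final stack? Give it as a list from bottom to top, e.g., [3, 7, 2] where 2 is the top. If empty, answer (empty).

After op 1 (RCL M3): stack=[0] mem=[0,0,0,0]
After op 2 (dup): stack=[0,0] mem=[0,0,0,0]
After op 3 (*): stack=[0] mem=[0,0,0,0]
After op 4 (push 9): stack=[0,9] mem=[0,0,0,0]
After op 5 (STO M2): stack=[0] mem=[0,0,9,0]
After op 6 (pop): stack=[empty] mem=[0,0,9,0]
After op 7 (RCL M2): stack=[9] mem=[0,0,9,0]
After op 8 (pop): stack=[empty] mem=[0,0,9,0]
After op 9 (push 13): stack=[13] mem=[0,0,9,0]
After op 10 (push 16): stack=[13,16] mem=[0,0,9,0]
After op 11 (-): stack=[-3] mem=[0,0,9,0]
After op 12 (dup): stack=[-3,-3] mem=[0,0,9,0]
After op 13 (push 13): stack=[-3,-3,13] mem=[0,0,9,0]

Answer: [-3, -3, 13]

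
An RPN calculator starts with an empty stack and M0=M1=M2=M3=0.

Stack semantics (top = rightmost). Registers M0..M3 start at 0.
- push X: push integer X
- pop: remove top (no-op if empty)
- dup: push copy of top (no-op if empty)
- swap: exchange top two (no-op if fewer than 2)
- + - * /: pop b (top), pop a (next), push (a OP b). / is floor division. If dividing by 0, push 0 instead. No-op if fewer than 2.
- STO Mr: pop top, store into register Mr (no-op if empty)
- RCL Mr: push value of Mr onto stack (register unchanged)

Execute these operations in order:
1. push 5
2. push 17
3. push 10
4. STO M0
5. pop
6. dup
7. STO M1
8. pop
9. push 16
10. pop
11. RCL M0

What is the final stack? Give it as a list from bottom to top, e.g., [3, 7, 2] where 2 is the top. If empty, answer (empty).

Answer: [10]

Derivation:
After op 1 (push 5): stack=[5] mem=[0,0,0,0]
After op 2 (push 17): stack=[5,17] mem=[0,0,0,0]
After op 3 (push 10): stack=[5,17,10] mem=[0,0,0,0]
After op 4 (STO M0): stack=[5,17] mem=[10,0,0,0]
After op 5 (pop): stack=[5] mem=[10,0,0,0]
After op 6 (dup): stack=[5,5] mem=[10,0,0,0]
After op 7 (STO M1): stack=[5] mem=[10,5,0,0]
After op 8 (pop): stack=[empty] mem=[10,5,0,0]
After op 9 (push 16): stack=[16] mem=[10,5,0,0]
After op 10 (pop): stack=[empty] mem=[10,5,0,0]
After op 11 (RCL M0): stack=[10] mem=[10,5,0,0]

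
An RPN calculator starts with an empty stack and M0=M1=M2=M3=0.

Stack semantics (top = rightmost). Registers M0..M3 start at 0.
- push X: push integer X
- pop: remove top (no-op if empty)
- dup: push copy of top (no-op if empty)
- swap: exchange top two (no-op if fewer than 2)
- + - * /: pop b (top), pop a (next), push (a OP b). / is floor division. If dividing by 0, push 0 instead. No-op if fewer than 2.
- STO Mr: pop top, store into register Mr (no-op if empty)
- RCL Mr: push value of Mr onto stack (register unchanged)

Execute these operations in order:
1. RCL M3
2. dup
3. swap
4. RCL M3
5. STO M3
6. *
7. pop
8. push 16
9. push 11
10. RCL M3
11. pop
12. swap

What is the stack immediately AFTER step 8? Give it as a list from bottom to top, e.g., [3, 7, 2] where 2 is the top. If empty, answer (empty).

After op 1 (RCL M3): stack=[0] mem=[0,0,0,0]
After op 2 (dup): stack=[0,0] mem=[0,0,0,0]
After op 3 (swap): stack=[0,0] mem=[0,0,0,0]
After op 4 (RCL M3): stack=[0,0,0] mem=[0,0,0,0]
After op 5 (STO M3): stack=[0,0] mem=[0,0,0,0]
After op 6 (*): stack=[0] mem=[0,0,0,0]
After op 7 (pop): stack=[empty] mem=[0,0,0,0]
After op 8 (push 16): stack=[16] mem=[0,0,0,0]

[16]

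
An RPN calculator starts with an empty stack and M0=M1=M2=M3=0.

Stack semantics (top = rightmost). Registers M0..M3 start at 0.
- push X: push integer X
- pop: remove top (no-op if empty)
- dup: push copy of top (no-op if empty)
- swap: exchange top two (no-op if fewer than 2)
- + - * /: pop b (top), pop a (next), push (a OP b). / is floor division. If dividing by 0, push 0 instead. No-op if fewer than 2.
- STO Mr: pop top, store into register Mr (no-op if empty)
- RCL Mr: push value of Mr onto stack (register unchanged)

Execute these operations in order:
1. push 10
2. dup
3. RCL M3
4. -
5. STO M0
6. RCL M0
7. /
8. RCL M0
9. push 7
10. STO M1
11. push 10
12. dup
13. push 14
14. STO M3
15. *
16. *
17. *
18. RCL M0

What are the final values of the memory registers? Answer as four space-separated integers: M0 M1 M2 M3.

Answer: 10 7 0 14

Derivation:
After op 1 (push 10): stack=[10] mem=[0,0,0,0]
After op 2 (dup): stack=[10,10] mem=[0,0,0,0]
After op 3 (RCL M3): stack=[10,10,0] mem=[0,0,0,0]
After op 4 (-): stack=[10,10] mem=[0,0,0,0]
After op 5 (STO M0): stack=[10] mem=[10,0,0,0]
After op 6 (RCL M0): stack=[10,10] mem=[10,0,0,0]
After op 7 (/): stack=[1] mem=[10,0,0,0]
After op 8 (RCL M0): stack=[1,10] mem=[10,0,0,0]
After op 9 (push 7): stack=[1,10,7] mem=[10,0,0,0]
After op 10 (STO M1): stack=[1,10] mem=[10,7,0,0]
After op 11 (push 10): stack=[1,10,10] mem=[10,7,0,0]
After op 12 (dup): stack=[1,10,10,10] mem=[10,7,0,0]
After op 13 (push 14): stack=[1,10,10,10,14] mem=[10,7,0,0]
After op 14 (STO M3): stack=[1,10,10,10] mem=[10,7,0,14]
After op 15 (*): stack=[1,10,100] mem=[10,7,0,14]
After op 16 (*): stack=[1,1000] mem=[10,7,0,14]
After op 17 (*): stack=[1000] mem=[10,7,0,14]
After op 18 (RCL M0): stack=[1000,10] mem=[10,7,0,14]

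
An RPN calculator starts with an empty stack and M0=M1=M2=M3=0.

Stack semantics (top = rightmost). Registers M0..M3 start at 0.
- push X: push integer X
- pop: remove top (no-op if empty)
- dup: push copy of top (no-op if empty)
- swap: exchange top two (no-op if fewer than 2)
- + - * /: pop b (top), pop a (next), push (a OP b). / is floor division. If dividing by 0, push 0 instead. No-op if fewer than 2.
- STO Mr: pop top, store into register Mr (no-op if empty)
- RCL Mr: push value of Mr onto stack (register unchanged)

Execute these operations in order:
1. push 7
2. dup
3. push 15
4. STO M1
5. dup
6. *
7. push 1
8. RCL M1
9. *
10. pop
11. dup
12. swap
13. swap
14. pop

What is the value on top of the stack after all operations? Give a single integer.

After op 1 (push 7): stack=[7] mem=[0,0,0,0]
After op 2 (dup): stack=[7,7] mem=[0,0,0,0]
After op 3 (push 15): stack=[7,7,15] mem=[0,0,0,0]
After op 4 (STO M1): stack=[7,7] mem=[0,15,0,0]
After op 5 (dup): stack=[7,7,7] mem=[0,15,0,0]
After op 6 (*): stack=[7,49] mem=[0,15,0,0]
After op 7 (push 1): stack=[7,49,1] mem=[0,15,0,0]
After op 8 (RCL M1): stack=[7,49,1,15] mem=[0,15,0,0]
After op 9 (*): stack=[7,49,15] mem=[0,15,0,0]
After op 10 (pop): stack=[7,49] mem=[0,15,0,0]
After op 11 (dup): stack=[7,49,49] mem=[0,15,0,0]
After op 12 (swap): stack=[7,49,49] mem=[0,15,0,0]
After op 13 (swap): stack=[7,49,49] mem=[0,15,0,0]
After op 14 (pop): stack=[7,49] mem=[0,15,0,0]

Answer: 49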